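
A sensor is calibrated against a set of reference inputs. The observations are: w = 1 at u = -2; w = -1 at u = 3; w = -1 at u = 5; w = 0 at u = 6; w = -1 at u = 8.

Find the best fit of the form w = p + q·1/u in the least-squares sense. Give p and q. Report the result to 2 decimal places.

The normal system MᵀM·[p, q]ᵀ = Mᵀw is [[5, 13/40]; [13/40, 6401/14400]]·[p, q]ᵀ = [-2, -139/120]ᵀ.
Δ = 5·(6401/14400) − (13/40)² = 7621/3600.
p = ((-2)·(6401/14400) − (13/40)·(-139/120))/(7621/3600) = -7381/30484; q = (5·(-139/120) − (13/40)·(-2))/(7621/3600) = -18510/7621.

p = -0.24, q = -2.43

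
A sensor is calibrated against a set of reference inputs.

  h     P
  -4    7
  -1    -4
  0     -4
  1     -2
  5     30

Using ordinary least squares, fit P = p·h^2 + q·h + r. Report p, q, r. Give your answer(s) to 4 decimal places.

p = 1.0658, q = 1.4662, r = -4.0592

The normal equations are: 883·p + 61·q + 43·r = 856;  61·p + 43·q + 1·r = 124;  43·p + 1·q + 5·r = 27.
(Σh^2·h^2 = 883, Σh^2·h = 61, Σh^2 = 43, Σh·h = 43, Σh = 1, Σ1 = 5, Σh^2·P = 856, Σh·P = 124, ΣP = 27.)
Inverting the 3×3 Gram matrix, [p, q, r]ᵀ = [8535/8008, 11741/8008, -16253/4004]ᵀ.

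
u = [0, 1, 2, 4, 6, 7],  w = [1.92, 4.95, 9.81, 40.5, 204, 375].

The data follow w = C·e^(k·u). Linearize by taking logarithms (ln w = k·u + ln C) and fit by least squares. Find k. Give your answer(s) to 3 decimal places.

k = 0.748

Let Y = ln w. Fitting Y = k·u + ln C by least squares:
Over the data: Σu = 20.0000, Σ(u)² = 106.0000, Σln w = 19.4815, Σu·ln w = 94.3686.
Normal system: [[106.0000, 20.0000]; [20.0000, 6]]·[k, ln C]ᵀ = [94.3686, 19.4815]ᵀ.
Slope k = (n·Σu·ln w − Σu·Σln w)/(n·Σ(u)² − (Σu)²) = (6·94.3686 − 20.0000·19.4815)/236.0000 = 0.74823; ln C = (Σln w − k·Σu)/n = 0.75281.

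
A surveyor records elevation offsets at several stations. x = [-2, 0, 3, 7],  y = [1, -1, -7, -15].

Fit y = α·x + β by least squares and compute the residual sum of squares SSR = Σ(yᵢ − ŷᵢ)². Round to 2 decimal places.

SSR = 1.61

MᵀM·[α, β]ᵀ = Mᵀy reads: 62·α + 8·β = -128;  8·α + 4·β = -22.
(Σx·x = 62, Σx = 8, Σ1 = 4, Σx·y = -128, Σy = -22.)
det = 62·4 − 8² = 184.
α = ((-128)·4 − 8·(-22))/184 = -42/23; β = (62·(-22) − 8·(-128))/184 = -85/46.
Residuals: -37/46, 39/46, 15/46, -17/46; SSR = 37/23.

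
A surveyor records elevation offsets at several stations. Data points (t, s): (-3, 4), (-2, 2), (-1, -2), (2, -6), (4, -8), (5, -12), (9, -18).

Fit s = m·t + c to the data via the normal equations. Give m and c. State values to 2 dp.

Forming XᵀX = [[140, 14]; [14, 7]] and Xᵀs = [-280, -40]ᵀ gives XᵀX·[m, c]ᵀ = Xᵀs.
det = 140·7 − 14² = 784.
m = ((-280)·7 − 14·(-40))/784 = -25/14; c = (140·(-40) − 14·(-280))/784 = -15/7.

m = -1.79, c = -2.14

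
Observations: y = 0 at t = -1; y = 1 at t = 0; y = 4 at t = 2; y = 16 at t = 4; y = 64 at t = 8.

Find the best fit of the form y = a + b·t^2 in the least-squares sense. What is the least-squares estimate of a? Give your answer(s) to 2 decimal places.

a = 0.01

The normal equations are: 5·a + 85·b = 85;  85·a + 4369·b = 4368.
(Σ1 = 5, Σt^2 = 85, Σt^2·t^2 = 4369, Σy = 85, Σt^2·y = 4368.)
Eliminating b: 4369·(row 1) − 85·(row 2) gives 14620·a = 4369·85 − 85·4368 = 85, so a = 1/172.
Then b = (4368 − 85·(1/172))/4369 = 2923/2924.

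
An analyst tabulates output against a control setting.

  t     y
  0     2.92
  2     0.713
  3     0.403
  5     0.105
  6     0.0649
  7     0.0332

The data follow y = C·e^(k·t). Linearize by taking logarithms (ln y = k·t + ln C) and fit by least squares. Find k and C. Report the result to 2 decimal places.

k = -0.63, C = 2.72

Linearized form: ln y = k·t + ln C. From the 6 transformed points,
AᵀA = [[123.0000, 23.0000]; [23.0000, 6]], rhs = [-54.9179, -8.5694]ᵀ  (here Σt = 23.0000, Σ(t)² = 123.0000, Σln y = -8.5694, Σt·ln y = -54.9179).
Slope k = (n·Σt·ln y − Σt·Σln y)/(n·Σ(t)² − (Σt)²) = (6·-54.9179 − 23.0000·-8.5694)/209.0000 = -0.63354; ln C = (Σln y − k·Σt)/n = 1.00035, so C = exp(1.00035) = 2.71923.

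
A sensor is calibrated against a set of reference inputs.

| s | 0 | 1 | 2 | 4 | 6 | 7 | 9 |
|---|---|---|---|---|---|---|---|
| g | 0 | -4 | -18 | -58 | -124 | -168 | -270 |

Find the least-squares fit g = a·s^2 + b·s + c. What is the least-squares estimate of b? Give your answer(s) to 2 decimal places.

b = -2.39

The normal equations are: 10531·a + 1361·b + 187·c = -35570;  1361·a + 187·b + 29·c = -4622;  187·a + 29·b + 7·c = -642.
(Σs^2·s^2 = 10531, Σs^2·s = 1361, Σs^2 = 187, Σs·s = 187, Σs = 29, Σ1 = 7, Σs^2·g = -35570, Σs·g = -4622, Σg = -642.)
Solving the 3×3 system (Gaussian elimination) gives a = -3938/1281, b = -9194/3843, c = 1234/3843.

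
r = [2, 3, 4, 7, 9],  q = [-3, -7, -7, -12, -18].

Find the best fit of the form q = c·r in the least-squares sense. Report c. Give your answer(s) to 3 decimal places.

Normal-equation sums: Σr·r = 159.
Right-hand side: Σr·q = -301.
Hence c = -301 / 159 ≈ -1.89308.

c = -1.893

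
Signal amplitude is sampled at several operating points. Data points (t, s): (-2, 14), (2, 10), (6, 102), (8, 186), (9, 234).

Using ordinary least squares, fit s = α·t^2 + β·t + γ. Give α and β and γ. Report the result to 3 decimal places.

α = 3.006, β = -0.963, γ = -0.010

The normal equations are: 11985·α + 1457·β + 189·γ = 34626;  1457·α + 189·β + 23·γ = 4198;  189·α + 23·β + 5·γ = 546.
Solving the 3×3 system (Gaussian elimination) gives α = 16616/5527, β = -69192/71851, γ = -690/71851.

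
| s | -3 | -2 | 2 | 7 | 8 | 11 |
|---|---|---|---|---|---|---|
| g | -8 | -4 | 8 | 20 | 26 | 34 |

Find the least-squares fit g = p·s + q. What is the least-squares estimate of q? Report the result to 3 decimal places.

Compute the Gram sums: Σs·s = 251, Σs = 23, Σ1 = 6.
Moment sums: Σs·g = 770, Σg = 76.
Normal equations: [[251, 23]; [23, 6]]·[p, q]ᵀ = [770, 76]ᵀ.
det = 251·6 − 23² = 977.
p = (770·6 − 23·76)/977 = 2872/977; q = (251·76 − 23·770)/977 = 1366/977.

q = 1.398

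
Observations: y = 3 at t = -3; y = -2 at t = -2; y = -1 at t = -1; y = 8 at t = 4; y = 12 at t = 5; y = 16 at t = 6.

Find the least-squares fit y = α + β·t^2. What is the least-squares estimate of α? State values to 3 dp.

α = -2.068

The normal equations are: 6·α + 91·β = 36;  91·α + 2275·β = 1022.
(Σ1 = 6, Σt^2 = 91, Σt^2·t^2 = 2275, Σy = 36, Σt^2·y = 1022.)
Eliminating β: 2275·(row 1) − 91·(row 2) gives 5369·α = 2275·36 − 91·1022 = -11102, so α = -122/59.
Then β = (1022 − 91·(-122/59))/2275 = 408/767.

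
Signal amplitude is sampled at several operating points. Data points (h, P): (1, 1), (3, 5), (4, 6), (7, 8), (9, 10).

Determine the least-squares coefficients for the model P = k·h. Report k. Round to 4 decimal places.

k = 1.1923

Entries of XᵀX: Σh·h = 156.
Right-hand side: Σh·P = 186.
Hence k = 186 / 156 ≈ 1.19231.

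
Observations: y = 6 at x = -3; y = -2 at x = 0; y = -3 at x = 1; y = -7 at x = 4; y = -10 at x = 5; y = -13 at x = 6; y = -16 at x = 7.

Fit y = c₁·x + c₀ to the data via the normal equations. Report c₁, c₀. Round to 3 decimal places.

c₁ = -2.034, c₀ = -0.616

MᵀM·[c₁, c₀]ᵀ = Mᵀy reads: 136·c₁ + 20·c₀ = -289;  20·c₁ + 7·c₀ = -45.
Determinant 136·7 − 20² = 552.
c₁ = ((-289)·7 − 20·(-45))/552 = -1123/552; c₀ = (136·(-45) − 20·(-289))/552 = -85/138.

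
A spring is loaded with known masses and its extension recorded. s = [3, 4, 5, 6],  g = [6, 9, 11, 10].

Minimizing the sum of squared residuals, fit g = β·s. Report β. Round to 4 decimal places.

β = 1.9651

Entries of MᵀM: Σs·s = 86.
And Σs·g = 169.
Hence β = 169 / 86 ≈ 1.96512.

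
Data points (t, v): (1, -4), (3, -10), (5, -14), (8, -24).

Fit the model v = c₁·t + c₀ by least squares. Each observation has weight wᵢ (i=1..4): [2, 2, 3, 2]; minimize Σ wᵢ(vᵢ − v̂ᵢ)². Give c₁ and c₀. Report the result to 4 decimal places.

From the data, Σwᵢ·t·t = 223, Σwᵢ·t = 39, Σwᵢ·1 = 9.
Right-hand side: Σwᵢ·t·v = -662, Σwᵢ·v = -118.
Normal equations: [[223, 39]; [39, 9]]·[c₁, c₀]ᵀ = [-662, -118]ᵀ.
Determinant 223·9 − 39² = 486.
c₁ = ((-662)·9 − 39·(-118))/486 = -226/81; c₀ = (223·(-118) − 39·(-662))/486 = -248/243.

c₁ = -2.7901, c₀ = -1.0206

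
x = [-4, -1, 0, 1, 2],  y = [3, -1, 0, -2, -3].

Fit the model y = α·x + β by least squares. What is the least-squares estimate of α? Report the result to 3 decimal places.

Forming AᵀA = [[22, -2]; [-2, 5]] and Aᵀy = [-19, -3]ᵀ gives AᵀA·[α, β]ᵀ = Aᵀy.
Eliminating β: 5·(row 1) − (-2)·(row 2) gives 106·α = 5·(-19) − (-2)·(-3) = -101, so α = -101/106.
Then β = ((-3) − (-2)·(-101/106))/5 = -52/53.

α = -0.953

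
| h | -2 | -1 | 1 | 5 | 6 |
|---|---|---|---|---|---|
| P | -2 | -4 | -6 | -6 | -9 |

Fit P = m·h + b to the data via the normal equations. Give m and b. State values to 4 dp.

m = -0.6575, b = -4.2165

Normal-equation sums: Σh·h = 67, Σh = 9, Σ1 = 5.
Moment sums: Σh·P = -82, ΣP = -27.
Normal equations: [[67, 9]; [9, 5]]·[m, b]ᵀ = [-82, -27]ᵀ.
Eliminating b: 5·(row 1) − 9·(row 2) gives 254·m = 5·(-82) − 9·(-27) = -167, so m = -167/254.
Then b = ((-27) − 9·(-167/254))/5 = -1071/254.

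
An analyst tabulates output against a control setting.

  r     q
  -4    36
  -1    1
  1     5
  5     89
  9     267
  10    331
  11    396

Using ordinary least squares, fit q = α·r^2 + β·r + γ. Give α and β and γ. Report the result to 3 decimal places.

α = 3.022, β = 2.782, γ = -0.532

Sums needed: Σr^2·r^2 = 32085, Σr^2·r = 3121, Σr^2 = 345, Σr·r = 345, Σr = 31, Σ1 = 7.
Moment sums: Σr^2·q = 105450, Σr·q = 10374, Σq = 1125.
XᵀX·[α, β, γ]ᵀ = Xᵀq becomes [[32085, 3121, 345]; [3121, 345, 31]; [345, 31, 7]]·[α, β, γ]ᵀ = [105450, 10374, 1125]ᵀ.
Row-reducing yields α = 6287601/2080834, β = 340545/122402, γ = -79095/148631.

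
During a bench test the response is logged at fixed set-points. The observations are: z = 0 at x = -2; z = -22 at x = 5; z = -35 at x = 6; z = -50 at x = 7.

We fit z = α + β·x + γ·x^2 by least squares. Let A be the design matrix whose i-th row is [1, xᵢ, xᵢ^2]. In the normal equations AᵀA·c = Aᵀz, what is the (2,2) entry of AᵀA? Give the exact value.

114

Row 2 ↔ basis x, column 2 ↔ basis x, so (AᵀA)_{2,2} = Σᵢ (x)·(x) = (-2)·(-2) + (5)·(5) + (6)·(6) + (7)·(7) = 114.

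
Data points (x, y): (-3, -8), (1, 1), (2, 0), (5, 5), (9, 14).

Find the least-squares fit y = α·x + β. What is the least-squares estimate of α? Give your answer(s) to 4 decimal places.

α = 1.7624

Entries of MᵀM: Σx·x = 120, Σx = 14, Σ1 = 5.
Right-hand side: Σx·y = 176, Σy = 12.
Normal equations: [[120, 14]; [14, 5]]·[α, β]ᵀ = [176, 12]ᵀ.
Δ = 120·5 − 14² = 404.
α = (176·5 − 14·12)/404 = 178/101; β = (120·12 − 14·176)/404 = -256/101.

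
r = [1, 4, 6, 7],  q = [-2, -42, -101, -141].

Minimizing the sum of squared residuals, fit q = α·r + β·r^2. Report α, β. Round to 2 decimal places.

α = 2.14, β = -3.17

AᵀA·[α, β]ᵀ = Aᵀq reads: 102·α + 624·β = -1763;  624·α + 3954·β = -11219.
Determinant 102·3954 − 624² = 13932.
α = ((-1763)·3954 − 624·(-11219))/13932 = 551/258; β = (102·(-11219) − 624·(-1763))/13932 = -273/86.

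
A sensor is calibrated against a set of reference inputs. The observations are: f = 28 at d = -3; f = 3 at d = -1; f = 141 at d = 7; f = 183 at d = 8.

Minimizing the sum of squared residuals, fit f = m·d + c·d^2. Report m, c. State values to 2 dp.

m = -0.46, c = 2.93

Sums needed: Σd·d = 123, Σd·d^2 = 827, Σd^2·d^2 = 6579.
And Σd·f = 2364, Σd^2·f = 18876.
MᵀM·[m, c]ᵀ = Mᵀf becomes [[123, 827]; [827, 6579]]·[m, c]ᵀ = [2364, 18876]ᵀ.
Δ = 123·6579 − 827² = 125288.
m = (2364·6579 − 827·18876)/125288 = -7212/15661; c = (123·18876 − 827·2364)/125288 = 45840/15661.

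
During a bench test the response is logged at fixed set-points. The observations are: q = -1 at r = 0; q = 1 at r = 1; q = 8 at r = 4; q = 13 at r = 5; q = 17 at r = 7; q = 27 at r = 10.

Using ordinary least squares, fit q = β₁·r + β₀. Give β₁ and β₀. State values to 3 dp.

β₁ = 2.799, β₀ = -1.760

MᵀM·[β₁, β₀]ᵀ = Mᵀq reads: 191·β₁ + 27·β₀ = 487;  27·β₁ + 6·β₀ = 65.
(Σr·r = 191, Σr = 27, Σ1 = 6, Σr·q = 487, Σq = 65.)
Δ = 191·6 − 27² = 417.
β₁ = (487·6 − 27·65)/417 = 389/139; β₀ = (191·65 − 27·487)/417 = -734/417.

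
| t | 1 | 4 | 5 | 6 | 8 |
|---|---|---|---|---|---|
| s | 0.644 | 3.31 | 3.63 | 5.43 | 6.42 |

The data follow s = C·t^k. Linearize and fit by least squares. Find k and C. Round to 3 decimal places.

With ln sᵢ as the transformed response and ln tᵢ as the regressor:
XᵀX = [[12.0466, 6.8669]; [6.8669, 5]], rhs = [10.6324, 5.5975]ᵀ  (here Σln t = 6.8669, Σ(ln t)² = 12.0466, Σln s = 5.5975, Σln t·ln s = 10.6324).
Slope k = (n·Σln t·ln s − Σln t·Σln s)/(n·Σ(ln t)² − (Σln t)²) = (5·10.6324 − 6.8669·5.5975)/13.0781 = 1.12587; ln C = (Σln s − k·Σln t)/n = -0.42676, so C = exp(-0.42676) = 0.65262.

k = 1.126, C = 0.653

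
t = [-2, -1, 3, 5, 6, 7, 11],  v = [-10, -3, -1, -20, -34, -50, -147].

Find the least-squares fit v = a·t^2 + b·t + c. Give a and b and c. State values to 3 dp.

Setting ∂/∂a … = 0 gives: 19061·a + 2033·b + 245·c = -22013;  2033·a + 245·b + 29·c = -2251;  245·a + 29·b + 7·c = -265.
(Σt^2·t^2 = 19061, Σt^2·t = 2033, Σt^2 = 245, Σt·t = 245, Σt = 29, Σ1 = 7, Σt^2·v = -22013, Σt·v = -2251, Σv = -265.)
Solving the 3×3 system (Gaussian elimination) gives a = -728929/477624, b = 218857/68232, c = 180697/79604.

a = -1.526, b = 3.208, c = 2.270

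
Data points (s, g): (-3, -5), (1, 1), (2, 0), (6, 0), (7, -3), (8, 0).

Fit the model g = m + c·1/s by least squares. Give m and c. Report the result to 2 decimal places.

m = -2.27, c = 4.12

MᵀM·[m, c]ᵀ = Mᵀg reads: 6·m + (269/168)·c = -7;  (269/168)·m + (40217/28224)·c = 47/21.
det = 6·(40217/28224) − (269/168)² = 168941/28224.
m = ((-7)·(40217/28224) − (269/168)·(47/21))/(168941/28224) = -382663/168941; c = (6·(47/21) − (269/168)·(-7))/(168941/28224) = 695352/168941.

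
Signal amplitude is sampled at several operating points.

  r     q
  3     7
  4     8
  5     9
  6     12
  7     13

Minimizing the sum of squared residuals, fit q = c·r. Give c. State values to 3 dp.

Entries of MᵀM: Σr·r = 135.
For Mᵀq: Σr·q = 261.
MᵀM·[c]ᵀ = Mᵀq becomes [[135]]·[c]ᵀ = [261]ᵀ.
c = 261/135 = 1.93333.

c = 1.933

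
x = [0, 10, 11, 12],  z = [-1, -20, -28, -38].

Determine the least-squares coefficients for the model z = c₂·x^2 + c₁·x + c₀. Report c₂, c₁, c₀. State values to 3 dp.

c₂ = -0.594, c₁ = 4.055, c₀ = -1.002

Setting ∂/∂c₂ … = 0 gives: 45377·c₂ + 4059·c₁ + 365·c₀ = -10860;  4059·c₂ + 365·c₁ + 33·c₀ = -964;  365·c₂ + 33·c₁ + 4·c₀ = -87.
Row-reducing yields c₂ = -25875/43564, c₁ = 176635/43564, c₀ = -21831/21782.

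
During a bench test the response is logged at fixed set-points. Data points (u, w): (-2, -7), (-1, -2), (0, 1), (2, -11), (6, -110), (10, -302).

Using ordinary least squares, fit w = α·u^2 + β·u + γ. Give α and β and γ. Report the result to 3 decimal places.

α = -2.943, β = -0.927, γ = 1.605

From the data, Σu^2·u^2 = 11329, Σu^2·u = 1215, Σu^2 = 145, Σu·u = 145, Σu = 15, Σ1 = 6.
And Σu^2·w = -34234, Σu·w = -3686, Σw = -431.
So AᵀA·[α, β, γ]ᵀ = Aᵀw: [[11329, 1215, 145]; [1215, 145, 15]; [145, 15, 6]]·[α, β, γ]ᵀ = [-34234, -3686, -431]ᵀ.
Row-reducing yields α = -25253/8581, β = -39784/42905, γ = 13771/8581.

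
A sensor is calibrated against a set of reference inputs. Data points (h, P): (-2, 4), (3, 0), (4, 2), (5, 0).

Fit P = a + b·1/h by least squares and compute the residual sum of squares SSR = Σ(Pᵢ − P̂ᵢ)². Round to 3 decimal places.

Normal-equation sums: Σ1 = 4, Σ1/h = 17/60, Σ1/h·1/h = 1669/3600.
And ΣP = 6, Σ1/h·P = -3/2.
XᵀX·[a, b]ᵀ = XᵀP becomes [[4, 17/60]; [17/60, 1669/3600]]·[a, b]ᵀ = [6, -3/2]ᵀ.
det = 4·(1669/3600) − (17/60)² = 2129/1200.
a = (6·(1669/3600) − (17/60)·(-3/2))/(2129/1200) = 3848/2129; b = (4·(-3/2) − (17/60)·6)/(2129/1200) = -9240/2129.
Residuals: 48/2129, -768/2129, 2720/2129, -2000/2129; SSR = 5632/2129.

SSR = 2.645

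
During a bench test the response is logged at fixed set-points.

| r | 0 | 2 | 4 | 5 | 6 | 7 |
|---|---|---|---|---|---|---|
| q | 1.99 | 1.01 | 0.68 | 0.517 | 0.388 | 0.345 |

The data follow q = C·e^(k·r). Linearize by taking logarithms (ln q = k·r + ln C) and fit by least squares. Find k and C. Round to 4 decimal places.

Taking logs, ln q = k·r + ln C, so regress ln q on r.
Σr = 24.0000, Σ(r)² = 130.0000, Σln q = -2.3583, Σr·ln q = -17.9513.
Equations: 130.0000·k + 24.0000·ln C = -17.9513;  24.0000·k + 6·ln C = -2.3583.
Slope k = (n·Σr·ln q − Σr·Σln q)/(n·Σ(r)² − (Σr)²) = (6·-17.9513 − 24.0000·-2.3583)/204.0000 = -0.25054; ln C = (Σln q − k·Σr)/n = 0.60911, so C = exp(0.60911) = 1.83879.

k = -0.2505, C = 1.8388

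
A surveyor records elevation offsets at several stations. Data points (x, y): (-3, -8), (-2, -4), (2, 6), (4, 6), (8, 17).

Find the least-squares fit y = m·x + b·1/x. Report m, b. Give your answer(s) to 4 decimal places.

m = 2.0104, b = 1.7988

AᵀA·[m, b]ᵀ = Aᵀy reads: 97·m + 5·b = 204;  5·m + (397/576)·b = 271/24.
(Σx·x = 97, Σx·1/x = 5, Σ1/x·1/x = 397/576, Σx·y = 204, Σ1/x·y = 271/24.)
det = 97·(397/576) − 5² = 24109/576.
m = (204·(397/576) − 5·(271/24))/(24109/576) = 48468/24109; b = (97·(271/24) − 5·204)/(24109/576) = 43368/24109.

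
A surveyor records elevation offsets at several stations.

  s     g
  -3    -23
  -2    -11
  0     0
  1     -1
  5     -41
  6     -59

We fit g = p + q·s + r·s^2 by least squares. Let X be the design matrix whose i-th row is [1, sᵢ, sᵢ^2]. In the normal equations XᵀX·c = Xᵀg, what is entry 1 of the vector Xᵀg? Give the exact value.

Entry 1 ↔ basis 1, so (Xᵀg)_{1} = Σᵢ gᵢ = (1)·(-23) + (1)·(-11) + (1)·(0) + (1)·(-1) + (1)·(-41) + (1)·(-59) = -135.

-135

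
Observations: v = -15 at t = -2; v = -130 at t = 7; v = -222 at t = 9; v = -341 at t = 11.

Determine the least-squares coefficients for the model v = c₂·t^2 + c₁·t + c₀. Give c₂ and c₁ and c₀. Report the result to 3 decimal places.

c₂ = -3.082, c₁ = 2.687, c₀ = 2.675

MᵀM·[c₂, c₁, c₀]ᵀ = Mᵀv reads: 23619·c₂ + 2395·c₁ + 255·c₀ = -65673;  2395·c₂ + 255·c₁ + 25·c₀ = -6629;  255·c₂ + 25·c₁ + 4·c₀ = -708.
(Σt^2·t^2 = 23619, Σt^2·t = 2395, Σt^2 = 255, Σt·t = 255, Σt = 25, Σ1 = 4, Σt^2·v = -65673, Σt·v = -6629, Σv = -708.)
Row-reducing yields c₂ = -104869/34028, c₁ = 457143/170140, c₀ = 45507/17014.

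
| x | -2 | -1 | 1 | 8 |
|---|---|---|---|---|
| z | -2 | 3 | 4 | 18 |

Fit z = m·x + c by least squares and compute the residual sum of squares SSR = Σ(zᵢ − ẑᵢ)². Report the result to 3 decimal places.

MᵀM·[m, c]ᵀ = Mᵀz reads: 70·m + 6·c = 149;  6·m + 4·c = 23.
det = 70·4 − 6² = 244.
m = (149·4 − 6·23)/244 = 229/122; c = (70·23 − 6·149)/244 = 179/61.
Residuals: -72/61, 237/122, -99/122, 3/61; SSR = 711/122.

SSR = 5.828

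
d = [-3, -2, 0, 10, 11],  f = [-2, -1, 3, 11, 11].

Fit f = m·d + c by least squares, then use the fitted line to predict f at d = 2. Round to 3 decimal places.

f̂ = 3.293

From the data, Σd·d = 234, Σd = 16, Σ1 = 5.
And Σd·f = 239, Σf = 22.
So AᵀA·[m, c]ᵀ = Aᵀf: [[234, 16]; [16, 5]]·[m, c]ᵀ = [239, 22]ᵀ.
Eliminating c: 5·(row 1) − 16·(row 2) gives 914·m = 5·239 − 16·22 = 843, so m = 843/914.
Then c = (22 − 16·(843/914))/5 = 662/457.
At d = 2: f̂ = (843/914)·(2) + (662/457)·(1) = 1505/457.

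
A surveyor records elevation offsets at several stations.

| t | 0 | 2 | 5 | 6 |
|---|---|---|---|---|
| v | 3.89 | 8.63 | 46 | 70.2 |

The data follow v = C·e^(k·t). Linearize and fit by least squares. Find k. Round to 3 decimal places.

k = 0.496

With ln vᵢ as the transformed response and tᵢ as the regressor:
XᵀX = [[65.0000, 13.0000]; [13.0000, 4]], rhs = [48.9618, 11.5936]ᵀ  (here Σt = 13.0000, Σ(t)² = 65.0000, Σln v = 11.5936, Σt·ln v = 48.9618).
Δ = 65.0000·4 − (13.0000)² = 91.0000; k = (48.9618·4 − 13.0000·11.5936)/91.0000 = 0.49593, ln C = (65.0000·11.5936 − 13.0000·48.9618)/91.0000 = 1.28663.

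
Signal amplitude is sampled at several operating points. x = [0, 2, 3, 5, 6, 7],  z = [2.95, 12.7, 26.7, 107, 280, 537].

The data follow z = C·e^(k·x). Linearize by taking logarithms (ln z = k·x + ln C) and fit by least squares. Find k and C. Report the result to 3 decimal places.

k = 0.747, C = 2.867

Let Y = ln z. Fitting Y = k·x + ln C by least squares:
Σx = 23.0000, Σ(x)² = 123.0000, Σln z = 23.5017, Σx·ln z = 116.1121.
Equations: 123.0000·k + 23.0000·ln C = 116.1121;  23.0000·k + 6·ln C = 23.5017.
Δ = 123.0000·6 − (23.0000)² = 209.0000; k = (116.1121·6 − 23.0000·23.5017)/209.0000 = 0.74705, ln C = (123.0000·23.5017 − 23.0000·116.1121)/209.0000 = 1.05325, so C = exp(1.05325) = 2.86696.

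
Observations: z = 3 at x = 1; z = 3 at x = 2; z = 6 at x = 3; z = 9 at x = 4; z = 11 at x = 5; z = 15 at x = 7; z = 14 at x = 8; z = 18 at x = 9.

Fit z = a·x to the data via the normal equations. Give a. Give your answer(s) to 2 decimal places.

Forming AᵀA = [[249]] and Aᵀz = [497]ᵀ gives AᵀA·[a]ᵀ = Aᵀz.
Hence a = 497 / 249 ≈ 1.99598.

a = 2.00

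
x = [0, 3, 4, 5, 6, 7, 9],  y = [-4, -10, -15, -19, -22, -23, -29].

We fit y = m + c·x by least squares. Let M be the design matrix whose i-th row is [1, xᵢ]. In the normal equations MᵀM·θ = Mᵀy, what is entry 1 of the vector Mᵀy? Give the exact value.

Entry 1 ↔ basis 1, so (Mᵀy)_{1} = Σᵢ yᵢ = (1)·(-4) + (1)·(-10) + (1)·(-15) + (1)·(-19) + (1)·(-22) + (1)·(-23) + (1)·(-29) = -122.

-122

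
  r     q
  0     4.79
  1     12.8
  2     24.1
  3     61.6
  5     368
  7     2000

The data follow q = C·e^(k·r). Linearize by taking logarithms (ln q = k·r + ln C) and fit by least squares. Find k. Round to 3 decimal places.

k = 0.860

Linearized form: ln q = k·r + ln C. From the 6 transformed points,
XᵀX = [[88.0000, 18.0000]; [18.0000, 6]], rhs = [104.0226, 24.9278]ᵀ  (here Σr = 18.0000, Σ(r)² = 88.0000, Σln q = 24.9278, Σr·ln q = 104.0226).
Solving (det = 204.0000): k = 0.85997, ln C = 1.57472.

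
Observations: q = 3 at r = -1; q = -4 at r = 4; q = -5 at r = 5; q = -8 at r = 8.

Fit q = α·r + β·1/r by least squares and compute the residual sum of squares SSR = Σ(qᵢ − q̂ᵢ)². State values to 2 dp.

SSR = 0.13

The normal system MᵀM·[α, β]ᵀ = Mᵀq is [[106, 4]; [4, 1789/1600]]·[α, β]ᵀ = [-108, -6]ᵀ.
Determinant 106·(1789/1600) − 4² = 82017/800.
α = ((-108)·(1789/1600) − 4·(-6))/(82017/800) = -25802/27339; β = (106·(-6) − 4·(-108))/(82017/800) = -54400/27339.
Residuals: 605/9113, 2484/9113, 1065/9113, -1832/9113; SSR = 1210/9113.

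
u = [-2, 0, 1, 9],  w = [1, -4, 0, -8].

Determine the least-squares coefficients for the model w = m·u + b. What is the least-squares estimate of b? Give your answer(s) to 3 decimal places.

b = -1.264

From the data, Σu·u = 86, Σu = 8, Σ1 = 4.
Moment sums: Σu·w = -74, Σw = -11.
XᵀX·[m, b]ᵀ = Xᵀw becomes [[86, 8]; [8, 4]]·[m, b]ᵀ = [-74, -11]ᵀ.
det = 86·4 − 8² = 280.
m = ((-74)·4 − 8·(-11))/280 = -26/35; b = (86·(-11) − 8·(-74))/280 = -177/140.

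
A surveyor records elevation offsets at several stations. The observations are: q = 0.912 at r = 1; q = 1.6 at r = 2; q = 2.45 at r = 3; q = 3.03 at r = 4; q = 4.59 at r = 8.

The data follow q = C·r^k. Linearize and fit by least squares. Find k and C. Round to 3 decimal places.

With ln qᵢ as the transformed response and ln rᵢ as the regressor:
Σln r = 5.2575, Σ(ln r)² = 7.9333, Σln q = 3.9064, Σln r·ln q = 6.0158.
Equations: 7.9333·k + 5.2575·ln C = 6.0158;  5.2575·k + 5·ln C = 3.9064.
Solving (det = 12.0252): k = 0.79344, ln C = -0.05302, so C = exp(-0.05302) = 0.94836.

k = 0.793, C = 0.948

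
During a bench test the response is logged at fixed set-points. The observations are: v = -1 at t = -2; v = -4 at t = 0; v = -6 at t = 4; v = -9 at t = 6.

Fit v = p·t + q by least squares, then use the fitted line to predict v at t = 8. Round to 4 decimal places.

Sums needed: Σt·t = 56, Σt = 8, Σ1 = 4.
Right-hand side: Σt·v = -76, Σv = -20.
Normal equations: [[56, 8]; [8, 4]]·[p, q]ᵀ = [-76, -20]ᵀ.
Eliminating q: 4·(row 1) − 8·(row 2) gives 160·p = 4·(-76) − 8·(-20) = -144, so p = -9/10.
Then q = ((-20) − 8·(-9/10))/4 = -16/5.
At t = 8: v̂ = (-9/10)·(8) + (-16/5)·(1) = -52/5.

v̂ = -10.4000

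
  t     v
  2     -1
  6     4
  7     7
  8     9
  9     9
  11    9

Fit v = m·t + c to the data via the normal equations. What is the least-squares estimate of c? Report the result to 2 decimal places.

Sums needed: Σt·t = 355, Σt = 43, Σ1 = 6.
Right-hand side: Σt·v = 323, Σv = 37.
So XᵀX·[m, c]ᵀ = Xᵀv: [[355, 43]; [43, 6]]·[m, c]ᵀ = [323, 37]ᵀ.
Eliminating c: 6·(row 1) − 43·(row 2) gives 281·m = 6·323 − 43·37 = 347, so m = 347/281.
Then c = (37 − 43·(347/281))/6 = -754/281.

c = -2.68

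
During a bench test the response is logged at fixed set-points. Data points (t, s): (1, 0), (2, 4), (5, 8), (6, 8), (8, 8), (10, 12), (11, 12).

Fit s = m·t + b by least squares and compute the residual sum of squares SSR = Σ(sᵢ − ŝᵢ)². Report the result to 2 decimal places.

Entries of MᵀM: Σt·t = 351, Σt = 43, Σ1 = 7.
For Mᵀs: Σt·s = 412, Σs = 52.
MᵀM·[m, b]ᵀ = Mᵀs becomes [[351, 43]; [43, 7]]·[m, b]ᵀ = [412, 52]ᵀ.
Δ = 351·7 − 43² = 608.
m = (412·7 − 43·52)/608 = 81/76; b = (351·52 − 43·412)/608 = 67/76.
Residuals: -37/19, 75/76, 34/19, 55/76, -107/76, 35/76, -23/38; SSR = 210/19.

SSR = 11.05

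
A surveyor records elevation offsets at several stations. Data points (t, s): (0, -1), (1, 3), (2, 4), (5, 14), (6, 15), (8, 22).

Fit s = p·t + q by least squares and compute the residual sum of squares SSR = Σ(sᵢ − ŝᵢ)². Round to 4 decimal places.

SSR = 3.4730

From the data, Σt·t = 130, Σt = 22, Σ1 = 6.
For Aᵀs: Σt·s = 347, Σs = 57.
AᵀA·[p, q]ᵀ = Aᵀs becomes [[130, 22]; [22, 6]]·[p, q]ᵀ = [347, 57]ᵀ.
Eliminating q: 6·(row 1) − 22·(row 2) gives 296·p = 6·347 − 22·57 = 828, so p = 207/74.
Then q = (57 − 22·(207/74))/6 = -28/37.
Residuals: -9/37, 71/74, -31/37, 57/74, -38/37, 14/37; SSR = 257/74.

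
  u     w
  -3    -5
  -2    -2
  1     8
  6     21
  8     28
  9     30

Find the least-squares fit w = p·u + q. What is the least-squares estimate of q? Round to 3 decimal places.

Setting ∂/∂p … = 0 gives: 195·p + 19·q = 647;  19·p + 6·q = 80.
Δ = 195·6 − 19² = 809.
p = (647·6 − 19·80)/809 = 2362/809; q = (195·80 − 19·647)/809 = 3307/809.

q = 4.088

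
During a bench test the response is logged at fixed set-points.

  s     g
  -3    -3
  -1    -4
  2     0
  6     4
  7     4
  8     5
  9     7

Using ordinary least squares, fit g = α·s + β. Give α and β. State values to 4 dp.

α = 0.8788, β = -1.6580

The normal equations are: 244·α + 28·β = 168;  28·α + 7·β = 13.
det = 244·7 − 28² = 924.
α = (168·7 − 28·13)/924 = 29/33; β = (244·13 − 28·168)/924 = -383/231.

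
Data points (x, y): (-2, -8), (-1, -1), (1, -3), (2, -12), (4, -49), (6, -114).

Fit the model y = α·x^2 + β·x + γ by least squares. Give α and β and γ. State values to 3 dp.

α = -3.060, β = -0.834, γ = 1.839

Compute the Gram sums: Σx^2·x^2 = 1586, Σx^2·x = 280, Σx^2 = 62, Σx·x = 62, Σx = 10, Σ1 = 6.
Moment sums: Σx^2·y = -4972, Σx·y = -890, Σy = -187.
So MᵀM·[α, β, γ]ᵀ = Mᵀy: [[1586, 280, 62]; [280, 62, 10]; [62, 10, 6]]·[α, β, γ]ᵀ = [-4972, -890, -187]ᵀ.
Solving the 3×3 system (Gaussian elimination) gives α = -17813/5822, β = -4855/5822, γ = 10707/5822.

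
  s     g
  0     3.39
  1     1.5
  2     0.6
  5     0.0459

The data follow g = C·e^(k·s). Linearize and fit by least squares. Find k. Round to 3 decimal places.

With ln gᵢ as the transformed response and sᵢ as the regressor:
Σs = 8.0000, Σ(s)² = 30.0000, Σln g = -1.9658, Σs·ln g = -16.0226.
Equations: 30.0000·k + 8.0000·ln C = -16.0226;  8.0000·k + 4·ln C = -1.9658.
Δ = 30.0000·4 − (8.0000)² = 56.0000; k = (-16.0226·4 − 8.0000·-1.9658)/56.0000 = -0.86364, ln C = (30.0000·-1.9658 − 8.0000·-16.0226)/56.0000 = 1.23583.

k = -0.864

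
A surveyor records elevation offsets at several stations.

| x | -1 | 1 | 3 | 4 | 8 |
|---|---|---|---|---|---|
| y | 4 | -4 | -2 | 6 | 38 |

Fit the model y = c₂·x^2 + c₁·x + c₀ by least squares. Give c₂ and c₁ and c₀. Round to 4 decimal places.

The normal equations are: 4435·c₂ + 603·c₁ + 91·c₀ = 2510;  603·c₂ + 91·c₁ + 15·c₀ = 314;  91·c₂ + 15·c₁ + 5·c₀ = 42.
(Σx^2·x^2 = 4435, Σx^2·x = 603, Σx^2 = 91, Σx·x = 91, Σx = 15, Σ1 = 5, Σx^2·y = 2510, Σx·y = 314, Σy = 42.)
Row-reducing yields c₂ = 11411/11828, c₁ = -33521/11828, c₀ = -3881/5914.

c₂ = 0.9647, c₁ = -2.8340, c₀ = -0.6562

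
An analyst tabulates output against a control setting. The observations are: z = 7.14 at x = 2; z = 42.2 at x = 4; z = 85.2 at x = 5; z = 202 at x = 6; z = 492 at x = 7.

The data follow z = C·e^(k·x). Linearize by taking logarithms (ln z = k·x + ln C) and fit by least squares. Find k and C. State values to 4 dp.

k = 0.8377, C = 1.3650

Taking logs, ln z = k·x + ln C, so regress ln z on x.
Sums: Σx = 24.0000, Σ(x)² = 130.0000, Σln z = 21.6599, Σx·ln z = 116.3651.
Normal system: [[130.0000, 24.0000]; [24.0000, 5]]·[k, ln C]ᵀ = [116.3651, 21.6599]ᵀ.
Δ = 130.0000·5 − (24.0000)² = 74.0000; k = (116.3651·5 − 24.0000·21.6599)/74.0000 = 0.83768, ln C = (130.0000·21.6599 − 24.0000·116.3651)/74.0000 = 0.31112, so C = exp(0.31112) = 1.36495.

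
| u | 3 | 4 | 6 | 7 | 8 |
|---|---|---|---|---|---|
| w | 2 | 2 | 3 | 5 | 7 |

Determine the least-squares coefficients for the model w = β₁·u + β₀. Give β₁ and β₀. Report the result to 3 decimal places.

β₁ = 0.965, β₀ = -1.605

The normal system XᵀX·[β₁, β₀]ᵀ = Xᵀw is [[174, 28]; [28, 5]]·[β₁, β₀]ᵀ = [123, 19]ᵀ.
Determinant 174·5 − 28² = 86.
β₁ = (123·5 − 28·19)/86 = 83/86; β₀ = (174·19 − 28·123)/86 = -69/43.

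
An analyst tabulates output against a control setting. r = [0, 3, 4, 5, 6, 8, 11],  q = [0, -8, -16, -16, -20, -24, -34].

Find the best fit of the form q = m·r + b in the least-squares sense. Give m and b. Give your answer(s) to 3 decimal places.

From the data, Σr·r = 271, Σr = 37, Σ1 = 7.
Right-hand side: Σr·q = -854, Σq = -118.
Normal equations: [[271, 37]; [37, 7]]·[m, b]ᵀ = [-854, -118]ᵀ.
Eliminating b: 7·(row 1) − 37·(row 2) gives 528·m = 7·(-854) − 37·(-118) = -1612, so m = -403/132.
Then b = ((-118) − 37·(-403/132))/7 = -95/132.

m = -3.053, b = -0.720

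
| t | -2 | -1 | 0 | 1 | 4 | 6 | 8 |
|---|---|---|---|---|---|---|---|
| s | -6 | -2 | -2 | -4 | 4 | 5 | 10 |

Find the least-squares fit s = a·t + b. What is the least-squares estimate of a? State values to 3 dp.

Entries of MᵀM: Σt·t = 122, Σt = 16, Σ1 = 7.
Moment sums: Σt·s = 136, Σs = 5.
Eliminating b: 7·(row 1) − 16·(row 2) gives 598·a = 7·136 − 16·5 = 872, so a = 436/299.
Then b = (5 − 16·(436/299))/7 = -783/299.

a = 1.458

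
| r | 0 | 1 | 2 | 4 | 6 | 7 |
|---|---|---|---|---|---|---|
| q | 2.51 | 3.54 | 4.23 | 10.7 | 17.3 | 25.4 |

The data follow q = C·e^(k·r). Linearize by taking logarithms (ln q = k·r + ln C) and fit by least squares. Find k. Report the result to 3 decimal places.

k = 0.333

Linearized form: ln q = k·r + ln C. From the 6 transformed points,
Σr = 20.0000, Σ(r)² = 106.0000, Σln q = 12.0823, Σr·ln q = 53.3770.
Equations: 106.0000·k + 20.0000·ln C = 53.3770;  20.0000·k + 6·ln C = 12.0823.
Δ = 106.0000·6 − (20.0000)² = 236.0000; k = (53.3770·6 − 20.0000·12.0823)/236.0000 = 0.33312, ln C = (106.0000·12.0823 − 20.0000·53.3770)/236.0000 = 0.90333.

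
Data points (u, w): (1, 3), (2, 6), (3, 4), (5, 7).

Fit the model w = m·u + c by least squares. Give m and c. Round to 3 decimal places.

With design matrix A, AᵀA = [[39, 11]; [11, 4]] and Aᵀw = [62, 20]ᵀ.
Eliminating c: 4·(row 1) − 11·(row 2) gives 35·m = 4·62 − 11·20 = 28, so m = 4/5.
Then c = (20 − 11·(4/5))/4 = 14/5.

m = 0.800, c = 2.800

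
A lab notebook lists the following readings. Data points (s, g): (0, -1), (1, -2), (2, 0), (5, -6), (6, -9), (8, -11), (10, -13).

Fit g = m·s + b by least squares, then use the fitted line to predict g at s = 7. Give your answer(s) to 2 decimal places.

Sums needed: Σs·s = 230, Σs = 32, Σ1 = 7.
And Σs·g = -304, Σg = -42.
Normal equations: [[230, 32]; [32, 7]]·[m, b]ᵀ = [-304, -42]ᵀ.
Eliminating b: 7·(row 1) − 32·(row 2) gives 586·m = 7·(-304) − 32·(-42) = -784, so m = -392/293.
Then b = ((-42) − 32·(-392/293))/7 = 34/293.
At s = 7: ĝ = (-392/293)·(7) + (34/293)·(1) = -2710/293.

ĝ = -9.25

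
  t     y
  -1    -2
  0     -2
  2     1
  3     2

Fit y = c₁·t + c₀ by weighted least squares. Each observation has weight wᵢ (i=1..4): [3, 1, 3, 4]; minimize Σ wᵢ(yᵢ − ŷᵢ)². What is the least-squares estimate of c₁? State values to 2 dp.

c₁ = 1.04

Compute the Gram sums: Σwᵢ·t·t = 51, Σwᵢ·t = 15, Σwᵢ·1 = 11.
For XᵀWy: Σwᵢ·t·y = 36, Σwᵢ·y = 3.
Normal equations: [[51, 15]; [15, 11]]·[c₁, c₀]ᵀ = [36, 3]ᵀ.
Eliminating c₀: 11·(row 1) − 15·(row 2) gives 336·c₁ = 11·36 − 15·3 = 351, so c₁ = 117/112.
Then c₀ = (3 − 15·(117/112))/11 = -129/112.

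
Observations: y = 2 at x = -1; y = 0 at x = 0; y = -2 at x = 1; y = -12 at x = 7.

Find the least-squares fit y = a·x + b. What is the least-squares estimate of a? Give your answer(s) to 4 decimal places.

The normal equations are: 51·a + 7·b = -88;  7·a + 4·b = -12.
Δ = 51·4 − 7² = 155.
a = ((-88)·4 − 7·(-12))/155 = -268/155; b = (51·(-12) − 7·(-88))/155 = 4/155.

a = -1.7290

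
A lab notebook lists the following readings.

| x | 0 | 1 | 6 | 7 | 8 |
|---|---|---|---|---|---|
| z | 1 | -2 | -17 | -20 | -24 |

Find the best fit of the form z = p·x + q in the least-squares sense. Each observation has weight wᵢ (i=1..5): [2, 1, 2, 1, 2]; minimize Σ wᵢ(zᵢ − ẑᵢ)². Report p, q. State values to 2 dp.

p = -3.08, q = 1.11

The normal equations are: 250·p + 36·q = -730;  36·p + 8·q = -102.
Eliminating q: 8·(row 1) − 36·(row 2) gives 704·p = 8·(-730) − 36·(-102) = -2168, so p = -271/88.
Then q = ((-102) − 36·(-271/88))/8 = 195/176.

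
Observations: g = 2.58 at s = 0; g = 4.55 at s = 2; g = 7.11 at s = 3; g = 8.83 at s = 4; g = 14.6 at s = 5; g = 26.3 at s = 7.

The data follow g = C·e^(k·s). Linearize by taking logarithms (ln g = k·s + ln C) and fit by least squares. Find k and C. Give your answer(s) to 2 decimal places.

k = 0.34, C = 2.48

Linearized form: ln g = k·s + ln C. From the 6 transformed points,
XᵀX = [[103.0000, 21.0000]; [21.0000, 6]], rhs = [53.9195, 12.5532]ᵀ  (here Σs = 21.0000, Σ(s)² = 103.0000, Σln g = 12.5532, Σs·ln g = 53.9195).
Δ = 103.0000·6 − (21.0000)² = 177.0000; k = (53.9195·6 − 21.0000·12.5532)/177.0000 = 0.33842, ln C = (103.0000·12.5532 − 21.0000·53.9195)/177.0000 = 0.90772, so C = exp(0.90772) = 2.47867.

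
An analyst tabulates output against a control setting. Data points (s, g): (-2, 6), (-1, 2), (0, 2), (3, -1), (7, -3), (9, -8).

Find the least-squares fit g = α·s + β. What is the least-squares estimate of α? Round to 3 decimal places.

α = -1.033

XᵀX·[α, β]ᵀ = Xᵀg reads: 144·α + 16·β = -110;  16·α + 6·β = -2.
det = 144·6 − 16² = 608.
α = ((-110)·6 − 16·(-2))/608 = -157/152; β = (144·(-2) − 16·(-110))/608 = 46/19.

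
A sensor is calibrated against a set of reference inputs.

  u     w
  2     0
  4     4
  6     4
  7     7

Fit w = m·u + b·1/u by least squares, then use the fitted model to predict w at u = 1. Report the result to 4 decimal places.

Compute the Gram sums: Σu·u = 105, Σu·1/u = 4, Σ1/u·1/u = 2545/7056.
For Xᵀw: Σu·w = 89, Σ1/u·w = 8/3.
So XᵀX·[m, b]ᵀ = Xᵀw: [[105, 4]; [4, 2545/7056]]·[m, b]ᵀ = [89, 8/3]ᵀ.
Eliminating b: (2545/7056)·(row 1) − 4·(row 2) gives (7349/336)·m = (2545/7056)·89 − 4·(8/3) = 151241/7056, so m = 151241/154329.
Then b = ((8/3) − 4·(151241/154329))/(2545/7056) = -25536/7349.
At u = 1: ŵ = (151241/154329)·(1) + (-25536/7349)·(1) = -385015/154329.

ŵ = -2.4948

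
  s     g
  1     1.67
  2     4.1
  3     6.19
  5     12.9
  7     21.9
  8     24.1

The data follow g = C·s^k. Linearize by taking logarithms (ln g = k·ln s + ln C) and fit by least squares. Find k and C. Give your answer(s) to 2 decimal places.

k = 1.30, C = 1.62

Linearized form: ln g = k·ln s + ln C. From the 6 transformed points,
Σln s = 7.4265, Σ(ln s)² = 12.3883, Σln g = 12.5727, Σln s·ln g = 19.7197.
Equations: 12.3883·k + 7.4265·ln C = 19.7197;  7.4265·k + 6·ln C = 12.5727.
Slope k = (n·Σln s·ln g − Σln s·Σln g)/(n·Σ(ln s)² − (Σln s)²) = (6·19.7197 − 7.4265·12.5727)/19.1764 = 1.30089; ln C = (Σln g − k·Σln s)/n = 0.48525, so C = exp(0.48525) = 1.62459.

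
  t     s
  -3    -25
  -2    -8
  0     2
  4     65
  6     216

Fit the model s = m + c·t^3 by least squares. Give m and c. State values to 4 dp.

Compute the Gram sums: Σ1 = 5, Σt^3 = 245, Σt^3·t^3 = 51545.
Right-hand side: Σs = 250, Σt^3·s = 51555.
det = 5·51545 − 245² = 197700.
m = (250·51545 − 245·51555)/197700 = 10211/7908; c = (5·51555 − 245·250)/197700 = 7861/7908.

m = 1.2912, c = 0.9941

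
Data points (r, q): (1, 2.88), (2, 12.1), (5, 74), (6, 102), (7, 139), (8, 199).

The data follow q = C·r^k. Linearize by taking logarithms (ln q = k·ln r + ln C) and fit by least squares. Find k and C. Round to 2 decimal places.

Let Y = ln q. Fitting Y = k·ln r + ln C by least squares:
XᵀX = [[14.3918, 8.1197]; [8.1197, 6]], rhs = [37.5513, 22.7078]ᵀ  (here Σln r = 8.1197, Σ(ln r)² = 14.3918, Σln q = 22.7078, Σln r·ln q = 37.5513).
Slope k = (n·Σln r·ln q − Σln r·Σln q)/(n·Σ(ln r)² − (Σln r)²) = (6·37.5513 − 8.1197·22.7078)/20.4213 = 2.00414; ln C = (Σln q − k·Σln r)/n = 1.07246, so C = exp(1.07246) = 2.92257.

k = 2.00, C = 2.92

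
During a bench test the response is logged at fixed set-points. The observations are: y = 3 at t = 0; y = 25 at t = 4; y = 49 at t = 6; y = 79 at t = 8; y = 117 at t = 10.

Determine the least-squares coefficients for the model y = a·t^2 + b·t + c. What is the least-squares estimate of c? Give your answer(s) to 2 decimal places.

c = 2.88

From the data, Σt^2·t^2 = 15648, Σt^2·t = 1792, Σt^2 = 216, Σt·t = 216, Σt = 28, Σ1 = 5.
Right-hand side: Σt^2·y = 18920, Σt·y = 2196, Σy = 273.
Normal equations: [[15648, 1792, 216]; [1792, 216, 28]; [216, 28, 5]]·[a, b, c]ᵀ = [18920, 2196, 273]ᵀ.
Solving the 3×3 system (Gaussian elimination) gives a = 1301/1358, b = 179/97, c = 1955/679.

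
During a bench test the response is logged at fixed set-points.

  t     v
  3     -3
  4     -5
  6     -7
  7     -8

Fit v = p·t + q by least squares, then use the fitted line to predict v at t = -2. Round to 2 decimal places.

v̂ = 2.65

The normal system XᵀX·[p, q]ᵀ = Xᵀv is [[110, 20]; [20, 4]]·[p, q]ᵀ = [-127, -23]ᵀ.
Eliminating q: 4·(row 1) − 20·(row 2) gives 40·p = 4·(-127) − 20·(-23) = -48, so p = -6/5.
Then q = ((-23) − 20·(-6/5))/4 = 1/4.
At t = -2: v̂ = (-6/5)·(-2) + (1/4)·(1) = 53/20.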